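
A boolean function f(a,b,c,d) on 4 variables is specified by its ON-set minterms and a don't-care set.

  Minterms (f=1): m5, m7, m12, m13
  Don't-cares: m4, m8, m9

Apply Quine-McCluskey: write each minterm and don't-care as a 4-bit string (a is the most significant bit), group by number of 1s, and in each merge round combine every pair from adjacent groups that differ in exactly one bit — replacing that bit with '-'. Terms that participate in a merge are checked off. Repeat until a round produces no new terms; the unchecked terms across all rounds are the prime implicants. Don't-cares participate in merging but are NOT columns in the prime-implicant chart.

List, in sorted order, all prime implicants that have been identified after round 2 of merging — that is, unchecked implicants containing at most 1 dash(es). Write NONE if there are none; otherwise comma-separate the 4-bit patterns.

Round 0: 0100✓ 0101✓ 0111✓ 1000✓ 1001✓ 1100✓ 1101✓
Round 1: -100✓ -101✓ 01-1 010-✓ 1-00✓ 1-01✓ 100-✓ 110-✓
Round 2: -10- 1-0-
PIs = {-10-, 01-1, 1-0-}

01-1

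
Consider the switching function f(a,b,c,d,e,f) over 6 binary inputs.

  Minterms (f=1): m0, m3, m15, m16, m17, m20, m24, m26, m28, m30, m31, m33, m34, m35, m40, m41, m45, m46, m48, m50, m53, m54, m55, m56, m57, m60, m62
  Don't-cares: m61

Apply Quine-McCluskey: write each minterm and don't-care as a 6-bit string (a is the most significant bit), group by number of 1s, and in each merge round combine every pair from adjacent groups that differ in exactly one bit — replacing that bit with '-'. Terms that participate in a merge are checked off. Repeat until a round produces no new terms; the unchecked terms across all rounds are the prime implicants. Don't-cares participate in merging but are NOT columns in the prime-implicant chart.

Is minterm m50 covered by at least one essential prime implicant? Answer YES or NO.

Round 0: 000000✓ 000011✓ 001111✓ 010000✓ 010001✓ 010100✓ 011000✓ 011010✓ 011100✓ 011110✓ 011111✓ 100001✓ 100010✓ 100011✓ 101000✓ 101001✓ 101101✓ 101110✓ 110000✓ 110010✓ 110101✓ 110110✓ 110111✓ 111000✓ 111001✓ 111100✓ 111101✓ 111110✓
Round 1: -00011 -10000✓ -11000✓ -11100✓ -11110✓ 0-0000 0-1111 01-000✓ 01-100✓ 010-00✓ 01000- 011-00✓ 011-10✓ 0110-0✓ 0111-0✓ 01111- 1-0010 1-1000✓ 1-1001✓ 1-1101✓ 1-1110 10-001 1000-1 10001- 101-01✓ 10100-✓ 11-000✓ 11-101 11-110 110-10 1100-0 1101-1 11011- 111-00✓ 111-01✓ 11100-✓ 1111-0✓ 11110-✓
Round 2: -1-000 -11-00 -111-0 01--00 011--0 1-1-01 1-100- 111-0-
PIs = {-00011, -1-000, -11-00, -111-0, 0-0000, 0-1111, 01--00, 01000-, 011--0, 01111-, 1-0010, 1-1-01, 1-100-, 1-1110, 10-001, 1000-1, 10001-, 11-101, 11-110, 110-10, 1100-0, 1101-1, 11011-, 111-0-}
Coverage chart:
  m0: 0-0000 ←essential
  m3: -00011 ←essential
  m15: 0-1111 ←essential
  m16: -1-000,0-0000,01--00,01000-
  m17: 01000- ←essential
  m20: 01--00 ←essential
  m24: -1-000,-11-00,01--00,011--0
  m26: 011--0 ←essential
  m28: -11-00,-111-0,01--00,011--0
  m30: -111-0,011--0,01111-
  m31: 0-1111,01111-
  m33: 10-001,1000-1
  m34: 1-0010,10001-
  m35: -00011,1000-1,10001-
  m40: 1-100- ←essential
  m41: 1-1-01,1-100-,10-001
  m45: 1-1-01 ←essential
  m46: 1-1110 ←essential
  m48: -1-000,1100-0
  m50: 1-0010,110-10,1100-0
  m53: 11-101,1101-1
  m54: 11-110,110-10,11011-
  m55: 1101-1,11011-
  m56: -1-000,-11-00,1-100-,111-0-
  m57: 1-1-01,1-100-,111-0-
  m60: -11-00,-111-0,111-0-
  m62: -111-0,1-1110,11-110
Essential: -00011, 0-0000, 0-1111, 01--00, 01000-, 011--0, 1-1-01, 1-100-, 1-1110

NO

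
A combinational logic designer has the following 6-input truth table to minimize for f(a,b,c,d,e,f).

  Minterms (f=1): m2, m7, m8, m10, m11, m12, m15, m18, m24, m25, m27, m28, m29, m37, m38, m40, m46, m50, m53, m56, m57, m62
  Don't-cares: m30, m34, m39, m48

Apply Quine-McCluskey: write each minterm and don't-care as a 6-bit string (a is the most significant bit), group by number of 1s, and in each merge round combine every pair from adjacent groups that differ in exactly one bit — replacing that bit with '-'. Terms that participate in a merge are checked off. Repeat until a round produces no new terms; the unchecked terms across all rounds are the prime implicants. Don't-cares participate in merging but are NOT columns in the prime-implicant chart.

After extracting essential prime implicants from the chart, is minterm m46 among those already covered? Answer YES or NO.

[col 0] 000010*, 000111*, 001000*, 001010*, 001011*, 001100*, 001111*, 010010*, 011000*, 011001*, 011011*, 011100*, 011101*, 011110*, 100010*, 100101*, 100110*, 100111*, 101000*, 101110*, 110000*, 110010*, 110101*, 111000*, 111001*, 111110*
[col 1] -00010*, -00111, -01000*, -10010*, -11000*, -11001*, -11110, 0-0010*, 0-1000*, 0-1011, 0-1100*, 00-010, 00-111, 001-00*, 001-11, 0010-0, 00101-, 011-00*, 011-01*, 0110-1, 01100-*, 0111-0, 01110-*, 1-0010*, 1-0101, 1-1000*, 1-1110, 10-110, 100-10, 1001-1, 10011-, 11-000, 1100-0, 11100-*
[col 2] --0010, --1000, -1100-, 0-1-00, 011-0-
Prime implicants: --0010, --1000, -00111, -1100-, -11110, 0-1-00, 0-1011, 00-010, 00-111, 001-11, 0010-0, 00101-, 011-0-, 0110-1, 0111-0, 1-0101, 1-1110, 10-110, 100-10, 1001-1, 10011-, 11-000, 1100-0
PI chart (minterm → PIs covering it):
  2 | --0010,00-010
  7 | -00111,00-111
  8 | --1000,0-1-00,0010-0
  10 | 00-010,0010-0,00101-
  11 | 0-1011,001-11,00101-
  12 | 0-1-00  (sole → essential)
  15 | 00-111,001-11
  18 | --0010  (sole → essential)
  24 | --1000,-1100-,0-1-00,011-0-
  25 | -1100-,011-0-,0110-1
  27 | 0-1011,0110-1
  28 | 0-1-00,011-0-,0111-0
  29 | 011-0-  (sole → essential)
  37 | 1-0101,1001-1
  38 | 10-110,100-10,10011-
  40 | --1000  (sole → essential)
  46 | 1-1110,10-110
  50 | --0010,1100-0
  53 | 1-0101  (sole → essential)
  56 | --1000,-1100-,11-000
  57 | -1100-  (sole → essential)
  62 | -11110,1-1110
Essential prime implicants: --0010, --1000, -1100-, 0-1-00, 011-0-, 1-0101

NO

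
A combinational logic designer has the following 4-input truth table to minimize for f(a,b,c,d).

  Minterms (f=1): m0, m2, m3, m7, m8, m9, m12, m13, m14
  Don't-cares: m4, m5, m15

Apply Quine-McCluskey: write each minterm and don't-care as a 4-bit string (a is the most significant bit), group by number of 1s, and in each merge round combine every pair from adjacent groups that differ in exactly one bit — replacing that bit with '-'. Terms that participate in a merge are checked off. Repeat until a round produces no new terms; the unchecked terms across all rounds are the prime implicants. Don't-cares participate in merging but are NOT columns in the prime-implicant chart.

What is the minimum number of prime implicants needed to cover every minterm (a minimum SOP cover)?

[col 0] 0000*, 0010*, 0011*, 0100*, 0101*, 0111*, 1000*, 1001*, 1100*, 1101*, 1110*, 1111*
[col 1] -000*, -100*, -101*, -111*, 0-00*, 0-11, 00-0, 001-, 01-1*, 010-*, 1-00*, 1-01*, 100-*, 11-0*, 11-1*, 110-*, 111-*
[col 2] --00, -1-1, -10-, 1-0-, 11--
Prime implicants: --00, -1-1, -10-, 0-11, 00-0, 001-, 1-0-, 11--
PI chart (minterm → PIs covering it):
  0 | --00,00-0
  2 | 00-0,001-
  3 | 0-11,001-
  7 | -1-1,0-11
  8 | --00,1-0-
  9 | 1-0-  (sole → essential)
  12 | --00,-10-,1-0-,11--
  13 | -1-1,-10-,1-0-,11--
  14 | 11--  (sole → essential)
Essential prime implicants: 1-0-, 11--
Petrick residual → 0-11, 00-0
Minimum SOP uses 4 PIs: a'cd + a'b'd' + ac' + ab

4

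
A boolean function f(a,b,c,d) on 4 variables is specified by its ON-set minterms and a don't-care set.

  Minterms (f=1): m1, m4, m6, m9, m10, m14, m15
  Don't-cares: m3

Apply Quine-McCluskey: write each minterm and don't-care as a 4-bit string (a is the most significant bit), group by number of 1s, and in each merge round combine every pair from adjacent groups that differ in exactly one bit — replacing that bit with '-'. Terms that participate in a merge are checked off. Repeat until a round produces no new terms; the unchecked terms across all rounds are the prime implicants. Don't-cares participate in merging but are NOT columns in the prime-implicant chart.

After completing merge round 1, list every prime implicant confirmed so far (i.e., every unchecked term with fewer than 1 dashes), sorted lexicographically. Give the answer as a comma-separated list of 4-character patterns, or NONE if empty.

[col 0] 0001*, 0011*, 0100*, 0110*, 1001*, 1010*, 1110*, 1111*
[col 1] -001, -110, 00-1, 01-0, 1-10, 111-
Prime implicants: -001, -110, 00-1, 01-0, 1-10, 111-

NONE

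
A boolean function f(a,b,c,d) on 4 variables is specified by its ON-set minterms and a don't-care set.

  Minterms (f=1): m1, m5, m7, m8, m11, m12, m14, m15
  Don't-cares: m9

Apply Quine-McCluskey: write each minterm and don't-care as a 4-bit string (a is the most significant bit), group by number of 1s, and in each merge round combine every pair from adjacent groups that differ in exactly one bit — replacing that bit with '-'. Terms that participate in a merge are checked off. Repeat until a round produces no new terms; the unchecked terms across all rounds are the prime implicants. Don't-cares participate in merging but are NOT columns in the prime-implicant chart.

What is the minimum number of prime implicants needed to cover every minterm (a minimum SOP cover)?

5

Round 0: 0001✓ 0101✓ 0111✓ 1000✓ 1001✓ 1011✓ 1100✓ 1110✓ 1111✓
Round 1: -001 -111 0-01 01-1 1-00 1-11 10-1 100- 11-0 111-
PIs = {-001, -111, 0-01, 01-1, 1-00, 1-11, 10-1, 100-, 11-0, 111-}
Coverage chart:
  m1: -001,0-01
  m5: 0-01,01-1
  m7: -111,01-1
  m8: 1-00,100-
  m11: 1-11,10-1
  m12: 1-00,11-0
  m14: 11-0,111-
  m15: -111,1-11,111-
(no essential prime implicants)
Petrick residual → -001, 01-1, 1-00, 1-11, 11-0
Min cover (5 terms): b'c'd + a'bd + ac'd' + acd + abd'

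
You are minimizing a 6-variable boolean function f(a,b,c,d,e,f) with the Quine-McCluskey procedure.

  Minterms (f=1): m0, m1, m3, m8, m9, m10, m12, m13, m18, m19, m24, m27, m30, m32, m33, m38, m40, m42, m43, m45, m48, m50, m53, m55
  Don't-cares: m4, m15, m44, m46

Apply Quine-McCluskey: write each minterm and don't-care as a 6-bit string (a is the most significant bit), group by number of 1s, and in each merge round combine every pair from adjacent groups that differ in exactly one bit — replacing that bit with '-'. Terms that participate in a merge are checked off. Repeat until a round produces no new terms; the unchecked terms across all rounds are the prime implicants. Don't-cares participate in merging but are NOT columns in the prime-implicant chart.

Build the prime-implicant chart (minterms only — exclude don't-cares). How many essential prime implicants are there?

9

size-2^0 implicants → 000000(✓)  000001(✓)  000011(✓)  000100(✓)  001000(✓)  001001(✓)  001010(✓)  001100(✓)  001101(✓)  001111(✓)  010010(✓)  010011(✓)  011000(✓)  011011(✓)  011110  100000(✓)  100001(✓)  100110(✓)  101000(✓)  101010(✓)  101011(✓)  101100(✓)  101101(✓)  101110(✓)  110000(✓)  110010(✓)  110101(✓)  110111(✓)
size-2^1 implicants → -00000(✓)  -00001(✓)  -01000(✓)  -01010(✓)  -01100(✓)  -01101(✓)  -10010  0-0011  0-1000  00-000(✓)  00-001(✓)  00-100(✓)  000-00(✓)  0000-1  00000-(✓)  001-00(✓)  001-01(✓)  0010-0(✓)  00100-(✓)  0011-1  00110-(✓)  01-011  01001-  1-0000  10-000(✓)  10-110  10000-(✓)  101-00(✓)  101-10(✓)  1010-0(✓)  10101-  1011-0(✓)  10110-(✓)  1100-0  1101-1
size-2^2 implicants → -0-000  -0000-  -01-00  -010-0  -0110-  00--00  00-00-  001-0-  101--0
Unchecked terms (primes): -0-000, -0000-, -01-00, -010-0, -0110-, -10010, 0-0011, 0-1000, 00--00, 00-00-, 0000-1, 001-0-, 0011-1, 01-011, 01001-, 011110, 1-0000, 10-110, 101--0, 10101-, 1100-0, 1101-1
Minterm coverage:
  m0 ⊆ -0-000,-0000-,00--00,00-00-
  m1 ⊆ -0000-,00-00-,0000-1
  m3 ⊆ 0-0011,0000-1
  m8 ⊆ -0-000,-01-00,-010-0,0-1000,00--00,00-00-,001-0-
  m9 ⊆ 00-00-,001-0-
  m10 ⊆ -010-0 [E]
  m12 ⊆ -01-00,-0110-,00--00,001-0-
  m13 ⊆ -0110-,001-0-,0011-1
  m18 ⊆ -10010,01001-
  m19 ⊆ 0-0011,01-011,01001-
  m24 ⊆ 0-1000 [E]
  m27 ⊆ 01-011 [E]
  m30 ⊆ 011110 [E]
  m32 ⊆ -0-000,-0000-,1-0000
  m33 ⊆ -0000- [E]
  m38 ⊆ 10-110 [E]
  m40 ⊆ -0-000,-01-00,-010-0,101--0
  m42 ⊆ -010-0,101--0,10101-
  m43 ⊆ 10101- [E]
  m45 ⊆ -0110- [E]
  m48 ⊆ 1-0000,1100-0
  m50 ⊆ -10010,1100-0
  m53 ⊆ 1101-1 [E]
  m55 ⊆ 1101-1 [E]
E = {-0000-, -010-0, -0110-, 0-1000, 01-011, 011110, 10-110, 10101-, 1101-1}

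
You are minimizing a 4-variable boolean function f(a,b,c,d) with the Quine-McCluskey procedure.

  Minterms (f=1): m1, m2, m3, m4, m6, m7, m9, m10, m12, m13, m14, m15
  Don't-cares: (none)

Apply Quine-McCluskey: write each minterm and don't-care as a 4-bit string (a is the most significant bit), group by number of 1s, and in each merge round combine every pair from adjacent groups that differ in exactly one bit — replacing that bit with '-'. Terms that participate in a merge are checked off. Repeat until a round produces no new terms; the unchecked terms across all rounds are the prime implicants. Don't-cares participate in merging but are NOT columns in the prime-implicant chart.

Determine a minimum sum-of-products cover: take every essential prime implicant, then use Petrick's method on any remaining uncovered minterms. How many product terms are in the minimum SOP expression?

5

[col 0] 0001*, 0010*, 0011*, 0100*, 0110*, 0111*, 1001*, 1010*, 1100*, 1101*, 1110*, 1111*
[col 1] -001, -010*, -100*, -110*, -111*, 0-10*, 0-11*, 00-1, 001-*, 01-0*, 011-*, 1-01, 1-10*, 11-0*, 11-1*, 110-*, 111-*
[col 2] --10, -1-0, -11-, 0-1-, 11--
Prime implicants: --10, -001, -1-0, -11-, 0-1-, 00-1, 1-01, 11--
PI chart (minterm → PIs covering it):
  1 | -001,00-1
  2 | --10,0-1-
  3 | 0-1-,00-1
  4 | -1-0  (sole → essential)
  6 | --10,-1-0,-11-,0-1-
  7 | -11-,0-1-
  9 | -001,1-01
  10 | --10  (sole → essential)
  12 | -1-0,11--
  13 | 1-01,11--
  14 | --10,-1-0,-11-,11--
  15 | -11-,11--
Essential prime implicants: --10, -1-0
Petrick residual → -001, 0-1-, 11--
Minimum SOP uses 5 PIs: cd' + b'c'd + bd' + a'c + ab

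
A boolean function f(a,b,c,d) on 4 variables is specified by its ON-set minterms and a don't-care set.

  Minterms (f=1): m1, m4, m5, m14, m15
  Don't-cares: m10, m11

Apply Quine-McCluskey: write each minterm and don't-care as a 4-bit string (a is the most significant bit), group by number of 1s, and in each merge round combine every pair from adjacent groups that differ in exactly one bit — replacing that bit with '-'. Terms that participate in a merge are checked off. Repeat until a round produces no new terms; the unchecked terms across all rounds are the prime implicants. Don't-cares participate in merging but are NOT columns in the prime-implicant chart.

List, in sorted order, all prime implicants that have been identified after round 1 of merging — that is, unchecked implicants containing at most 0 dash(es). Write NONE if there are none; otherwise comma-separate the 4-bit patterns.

Round 0: 0001✓ 0100✓ 0101✓ 1010✓ 1011✓ 1110✓ 1111✓
Round 1: 0-01 010- 1-10✓ 1-11✓ 101-✓ 111-✓
Round 2: 1-1-
PIs = {0-01, 010-, 1-1-}

NONE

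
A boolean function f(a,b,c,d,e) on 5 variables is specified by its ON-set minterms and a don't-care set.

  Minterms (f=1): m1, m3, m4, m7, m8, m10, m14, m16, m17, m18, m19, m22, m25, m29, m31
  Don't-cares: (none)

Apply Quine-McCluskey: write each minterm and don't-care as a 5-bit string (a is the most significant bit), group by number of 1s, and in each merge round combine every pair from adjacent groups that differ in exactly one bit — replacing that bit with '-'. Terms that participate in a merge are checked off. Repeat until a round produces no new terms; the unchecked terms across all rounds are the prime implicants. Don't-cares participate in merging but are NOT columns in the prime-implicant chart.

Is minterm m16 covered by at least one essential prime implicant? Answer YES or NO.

YES

Round 0: 00001✓ 00011✓ 00100 00111✓ 01000✓ 01010✓ 01110✓ 10000✓ 10001✓ 10010✓ 10011✓ 10110✓ 11001✓ 11101✓ 11111✓
Round 1: -0001✓ -0011✓ 00-11 000-1✓ 01-10 010-0 1-001 10-10 100-0✓ 100-1✓ 1000-✓ 1001-✓ 11-01 111-1
Round 2: -00-1 100--
PIs = {-00-1, 00-11, 00100, 01-10, 010-0, 1-001, 10-10, 100--, 11-01, 111-1}
Coverage chart:
  m1: -00-1 ←essential
  m3: -00-1,00-11
  m4: 00100 ←essential
  m7: 00-11 ←essential
  m8: 010-0 ←essential
  m10: 01-10,010-0
  m14: 01-10 ←essential
  m16: 100-- ←essential
  m17: -00-1,1-001,100--
  m18: 10-10,100--
  m19: -00-1,100--
  m22: 10-10 ←essential
  m25: 1-001,11-01
  m29: 11-01,111-1
  m31: 111-1 ←essential
Essential: -00-1, 00-11, 00100, 01-10, 010-0, 10-10, 100--, 111-1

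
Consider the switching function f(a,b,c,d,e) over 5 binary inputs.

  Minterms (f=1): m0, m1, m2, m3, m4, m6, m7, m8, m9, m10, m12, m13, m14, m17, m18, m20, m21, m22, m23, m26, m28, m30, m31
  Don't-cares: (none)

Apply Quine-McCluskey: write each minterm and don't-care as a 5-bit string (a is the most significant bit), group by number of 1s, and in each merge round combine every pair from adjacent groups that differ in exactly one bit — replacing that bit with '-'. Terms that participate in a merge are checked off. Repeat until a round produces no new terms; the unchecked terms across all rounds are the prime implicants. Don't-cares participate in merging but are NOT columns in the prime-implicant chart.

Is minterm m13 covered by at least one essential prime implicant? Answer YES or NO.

Round 0: 00000✓ 00001✓ 00010✓ 00011✓ 00100✓ 00110✓ 00111✓ 01000✓ 01001✓ 01010✓ 01100✓ 01101✓ 01110✓ 10001✓ 10010✓ 10100✓ 10101✓ 10110✓ 10111✓ 11010✓ 11100✓ 11110✓ 11111✓
Round 1: -0001 -0010✓ -0100✓ -0110✓ -0111✓ -1010✓ -1100✓ -1110✓ 0-000✓ 0-001✓ 0-010✓ 0-100✓ 0-110✓ 00-00✓ 00-10✓ 00-11✓ 000-0✓ 000-1✓ 0000-✓ 0001-✓ 001-0✓ 0011-✓ 01-00✓ 01-01✓ 01-10✓ 010-0✓ 0100-✓ 011-0✓ 0110-✓ 1-010✓ 1-100✓ 1-110✓ 1-111✓ 10-01 10-10✓ 101-0✓ 101-1✓ 1010-✓ 1011-✓ 11-10✓ 111-0✓ 1111-✓
Round 2: --010✓ --100✓ --110✓ -0-10✓ -01-0✓ -011- -1-10✓ -11-0✓ 0--00✓ 0--10✓ 0-0-0✓ 0-00- 0-1-0✓ 00--0✓ 00-1- 000-- 01--0✓ 01-0- 1--10✓ 1-1-0✓ 1-11- 101--
Round 3: ---10 --1-0 0---0
PIs = {---10, --1-0, -0001, -011-, 0---0, 0-00-, 00-1-, 000--, 01-0-, 1-11-, 10-01, 101--}
Coverage chart:
  m0: 0---0,0-00-,000--
  m1: -0001,0-00-,000--
  m2: ---10,0---0,00-1-,000--
  m3: 00-1-,000--
  m4: --1-0,0---0
  m6: ---10,--1-0,-011-,0---0,00-1-
  m7: -011-,00-1-
  m8: 0---0,0-00-,01-0-
  m9: 0-00-,01-0-
  m10: ---10,0---0
  m12: --1-0,0---0,01-0-
  m13: 01-0- ←essential
  m14: ---10,--1-0,0---0
  m17: -0001,10-01
  m18: ---10 ←essential
  m20: --1-0,101--
  m21: 10-01,101--
  m22: ---10,--1-0,-011-,1-11-,101--
  m23: -011-,1-11-,101--
  m26: ---10 ←essential
  m28: --1-0 ←essential
  m30: ---10,--1-0,1-11-
  m31: 1-11- ←essential
Essential: ---10, --1-0, 01-0-, 1-11-

YES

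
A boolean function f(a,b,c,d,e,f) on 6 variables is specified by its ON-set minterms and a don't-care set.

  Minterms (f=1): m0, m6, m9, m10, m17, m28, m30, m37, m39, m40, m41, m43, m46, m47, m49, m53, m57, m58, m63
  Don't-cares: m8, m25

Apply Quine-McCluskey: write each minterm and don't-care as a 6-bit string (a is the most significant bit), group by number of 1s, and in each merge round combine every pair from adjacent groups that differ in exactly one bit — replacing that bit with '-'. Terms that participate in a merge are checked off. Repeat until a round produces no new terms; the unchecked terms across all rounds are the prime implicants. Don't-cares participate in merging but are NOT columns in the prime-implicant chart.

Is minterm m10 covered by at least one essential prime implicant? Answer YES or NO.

YES

size-2^0 implicants → 000000(✓)  000110  001000(✓)  001001(✓)  001010(✓)  010001(✓)  011001(✓)  011100(✓)  011110(✓)  100101(✓)  100111(✓)  101000(✓)  101001(✓)  101011(✓)  101110(✓)  101111(✓)  110001(✓)  110101(✓)  111001(✓)  111010  111111(✓)
size-2^1 implicants → -01000(✓)  -01001(✓)  -10001(✓)  -11001(✓)  0-1001(✓)  00-000  0010-0  00100-(✓)  01-001(✓)  0111-0  1-0101  1-1001(✓)  1-1111  10-111  1001-1  101-11  1010-1  10100-(✓)  10111-  11-001(✓)  110-01
size-2^2 implicants → --1001  -0100-  -1-001
Unchecked terms (primes): --1001, -0100-, -1-001, 00-000, 000110, 0010-0, 0111-0, 1-0101, 1-1111, 10-111, 1001-1, 101-11, 1010-1, 10111-, 110-01, 111010
Minterm coverage:
  m0 ⊆ 00-000 [E]
  m6 ⊆ 000110 [E]
  m9 ⊆ --1001,-0100-
  m10 ⊆ 0010-0 [E]
  m17 ⊆ -1-001 [E]
  m28 ⊆ 0111-0 [E]
  m30 ⊆ 0111-0 [E]
  m37 ⊆ 1-0101,1001-1
  m39 ⊆ 10-111,1001-1
  m40 ⊆ -0100- [E]
  m41 ⊆ --1001,-0100-,1010-1
  m43 ⊆ 101-11,1010-1
  m46 ⊆ 10111- [E]
  m47 ⊆ 1-1111,10-111,101-11,10111-
  m49 ⊆ -1-001,110-01
  m53 ⊆ 1-0101,110-01
  m57 ⊆ --1001,-1-001
  m58 ⊆ 111010 [E]
  m63 ⊆ 1-1111 [E]
E = {-0100-, -1-001, 00-000, 000110, 0010-0, 0111-0, 1-1111, 10111-, 111010}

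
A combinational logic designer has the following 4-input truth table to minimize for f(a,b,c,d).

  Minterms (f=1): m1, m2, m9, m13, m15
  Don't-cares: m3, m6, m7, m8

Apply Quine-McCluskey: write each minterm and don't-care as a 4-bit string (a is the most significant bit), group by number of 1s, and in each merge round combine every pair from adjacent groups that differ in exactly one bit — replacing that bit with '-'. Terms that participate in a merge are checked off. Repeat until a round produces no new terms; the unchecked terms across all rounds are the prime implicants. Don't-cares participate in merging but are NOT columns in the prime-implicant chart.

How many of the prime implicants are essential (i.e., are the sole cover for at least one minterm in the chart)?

size-2^0 implicants → 0001(✓)  0010(✓)  0011(✓)  0110(✓)  0111(✓)  1000(✓)  1001(✓)  1101(✓)  1111(✓)
size-2^1 implicants → -001  -111  0-10(✓)  0-11(✓)  00-1  001-(✓)  011-(✓)  1-01  100-  11-1
size-2^2 implicants → 0-1-
Unchecked terms (primes): -001, -111, 0-1-, 00-1, 1-01, 100-, 11-1
Minterm coverage:
  m1 ⊆ -001,00-1
  m2 ⊆ 0-1- [E]
  m9 ⊆ -001,1-01,100-
  m13 ⊆ 1-01,11-1
  m15 ⊆ -111,11-1
E = {0-1-}

1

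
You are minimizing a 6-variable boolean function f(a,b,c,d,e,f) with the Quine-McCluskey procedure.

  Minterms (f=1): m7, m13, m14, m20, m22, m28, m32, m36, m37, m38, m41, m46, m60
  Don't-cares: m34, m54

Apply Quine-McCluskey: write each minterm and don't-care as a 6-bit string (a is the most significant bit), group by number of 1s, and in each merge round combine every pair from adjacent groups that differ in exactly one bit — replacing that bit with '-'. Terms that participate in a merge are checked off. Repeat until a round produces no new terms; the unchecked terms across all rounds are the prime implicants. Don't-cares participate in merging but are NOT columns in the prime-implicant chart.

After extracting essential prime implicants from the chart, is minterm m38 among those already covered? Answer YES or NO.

Round 0: 000111 001101 001110✓ 010100✓ 010110✓ 011100✓ 100000✓ 100010✓ 100100✓ 100101✓ 100110✓ 101001 101110✓ 110110✓ 111100✓
Round 1: -01110 -10110 -11100 01-100 0101-0 1-0110 10-110 100-00✓ 100-10✓ 1000-0✓ 1001-0✓ 10010-
Round 2: 100--0
PIs = {-01110, -10110, -11100, 000111, 001101, 01-100, 0101-0, 1-0110, 10-110, 100--0, 10010-, 101001}
Coverage chart:
  m7: 000111 ←essential
  m13: 001101 ←essential
  m14: -01110 ←essential
  m20: 01-100,0101-0
  m22: -10110,0101-0
  m28: -11100,01-100
  m32: 100--0 ←essential
  m36: 100--0,10010-
  m37: 10010- ←essential
  m38: 1-0110,10-110,100--0
  m41: 101001 ←essential
  m46: -01110,10-110
  m60: -11100 ←essential
Essential: -01110, -11100, 000111, 001101, 100--0, 10010-, 101001

YES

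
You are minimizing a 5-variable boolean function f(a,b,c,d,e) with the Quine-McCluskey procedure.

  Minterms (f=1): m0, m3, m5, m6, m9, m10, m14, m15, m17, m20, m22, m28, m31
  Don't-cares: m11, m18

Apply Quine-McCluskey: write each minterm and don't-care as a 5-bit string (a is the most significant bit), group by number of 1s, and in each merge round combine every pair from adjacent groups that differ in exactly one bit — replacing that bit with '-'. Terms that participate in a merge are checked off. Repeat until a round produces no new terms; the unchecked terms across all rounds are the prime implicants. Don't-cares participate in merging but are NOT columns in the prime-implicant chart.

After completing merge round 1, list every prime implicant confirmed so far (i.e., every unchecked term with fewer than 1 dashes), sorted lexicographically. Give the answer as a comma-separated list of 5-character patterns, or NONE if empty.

00000, 00101, 10001

[col 0] 00000, 00011*, 00101, 00110*, 01001*, 01010*, 01011*, 01110*, 01111*, 10001, 10010*, 10100*, 10110*, 11100*, 11111*
[col 1] -0110, -1111, 0-011, 0-110, 01-10*, 01-11*, 010-1, 0101-*, 0111-*, 1-100, 10-10, 101-0
[col 2] 01-1-
Prime implicants: -0110, -1111, 0-011, 0-110, 00000, 00101, 01-1-, 010-1, 1-100, 10-10, 10001, 101-0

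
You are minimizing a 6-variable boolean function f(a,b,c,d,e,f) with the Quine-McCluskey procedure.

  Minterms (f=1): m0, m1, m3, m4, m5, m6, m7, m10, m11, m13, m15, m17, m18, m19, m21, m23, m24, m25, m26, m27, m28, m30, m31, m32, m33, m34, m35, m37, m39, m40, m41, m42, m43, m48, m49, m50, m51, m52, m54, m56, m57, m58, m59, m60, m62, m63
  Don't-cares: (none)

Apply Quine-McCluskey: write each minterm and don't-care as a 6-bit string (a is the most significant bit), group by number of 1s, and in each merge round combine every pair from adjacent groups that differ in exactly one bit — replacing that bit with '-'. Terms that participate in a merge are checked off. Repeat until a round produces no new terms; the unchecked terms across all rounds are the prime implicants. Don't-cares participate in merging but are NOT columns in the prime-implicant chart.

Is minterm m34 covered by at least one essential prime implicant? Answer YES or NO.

size-2^0 implicants → 000000(✓)  000001(✓)  000011(✓)  000100(✓)  000101(✓)  000110(✓)  000111(✓)  001010(✓)  001011(✓)  001101(✓)  001111(✓)  010001(✓)  010010(✓)  010011(✓)  010101(✓)  010111(✓)  011000(✓)  011001(✓)  011010(✓)  011011(✓)  011100(✓)  011110(✓)  011111(✓)  100000(✓)  100001(✓)  100010(✓)  100011(✓)  100101(✓)  100111(✓)  101000(✓)  101001(✓)  101010(✓)  101011(✓)  110000(✓)  110001(✓)  110010(✓)  110011(✓)  110100(✓)  110110(✓)  111000(✓)  111001(✓)  111010(✓)  111011(✓)  111100(✓)  111110(✓)  111111(✓)
size-2^1 implicants → -00000(✓)  -00001(✓)  -00011(✓)  -00101(✓)  -00111(✓)  -01010(✓)  -01011(✓)  -10001(✓)  -10010(✓)  -10011(✓)  -11000(✓)  -11001(✓)  -11010(✓)  -11011(✓)  -11100(✓)  -11110(✓)  -11111(✓)  0-0001(✓)  0-0011(✓)  0-0101(✓)  0-0111(✓)  0-1010(✓)  0-1011(✓)  0-1111(✓)  00-011(✓)  00-101(✓)  00-111(✓)  000-00(✓)  000-01(✓)  000-11(✓)  0000-1(✓)  00000-(✓)  0001-0(✓)  0001-1(✓)  00010-(✓)  00011-(✓)  001-11(✓)  00101-(✓)  0011-1(✓)  01-001(✓)  01-010(✓)  01-011(✓)  01-111(✓)  010-01(✓)  010-11(✓)  0100-1(✓)  01001-(✓)  0101-1(✓)  011-00(✓)  011-10(✓)  011-11(✓)  0110-0(✓)  0110-1(✓)  01100-(✓)  01101-(✓)  0111-0(✓)  01111-(✓)  1-0000(✓)  1-0001(✓)  1-0010(✓)  1-0011(✓)  1-1000(✓)  1-1001(✓)  1-1010(✓)  1-1011(✓)  10-000(✓)  10-001(✓)  10-010(✓)  10-011(✓)  100-01(✓)  100-11(✓)  1000-0(✓)  1000-1(✓)  10000-(✓)  10001-(✓)  1001-1(✓)  1010-0(✓)  1010-1(✓)  10100-(✓)  10101-(✓)  11-000(✓)  11-001(✓)  11-010(✓)  11-011(✓)  11-100(✓)  11-110(✓)  110-00(✓)  110-10(✓)  1100-0(✓)  1100-1(✓)  11000-(✓)  11001-(✓)  1101-0(✓)  111-00(✓)  111-10(✓)  111-11(✓)  1110-0(✓)  1110-1(✓)  11100-(✓)  11101-(✓)  1111-0(✓)  11111-(✓)
size-2^2 implicants → --0001(✓)  --0011(✓)  --1010(✓)  --1011(✓)  -0-011(✓)  -00-01(✓)  -00-11(✓)  -000-1(✓)  -0000-  -001-1(✓)  -0101-(✓)  -1-001(✓)  -1-010(✓)  -1-011(✓)  -100-1(✓)  -1001-(✓)  -11-00(✓)  -11-10(✓)  -11-11(✓)  -110-0(✓)  -110-1(✓)  -1100-(✓)  -1101-(✓)  -111-0(✓)  -1111-(✓)  0--011(✓)  0--111(✓)  0-0-01(✓)  0-0-11(✓)  0-00-1(✓)  0-01-1(✓)  0-1-11(✓)  0-101-(✓)  00--11(✓)  00-1-1  000--1(✓)  000-0-  0001--  01--11(✓)  01-0-1(✓)  01-01-(✓)  010--1(✓)  011--0(✓)  011-1-(✓)  0110--(✓)  1--000(✓)  1--001(✓)  1--010(✓)  1--011(✓)  1-00-0(✓)  1-00-1(✓)  1-000-(✓)  1-001-(✓)  1-10-0(✓)  1-10-1(✓)  1-100-(✓)  1-101-(✓)  10-0-0(✓)  10-0-1(✓)  10-00-(✓)  10-01-(✓)  100--1(✓)  1000--(✓)  1010--(✓)  11--00(✓)  11--10(✓)  11-0-0(✓)  11-0-1(✓)  11-00-(✓)  11-01-(✓)  11-1-0(✓)  110--0(✓)  1100--(✓)  111--0(✓)  111-1-(✓)  1110--(✓)
size-2^3 implicants → ---011  --00-1  --101-  -00--1  -1-0-1  -1-01-  -11--0  -11-1-  -110--  0---11  0-0--1  1--0-0(✓)  1--0-1(✓)  1--00-(✓)  1--01-(✓)  1-00--(✓)  1-10--(✓)  10-0--(✓)  11---0  11-0--(✓)
size-2^4 implicants → 1--0--
Unchecked terms (primes): ---011, --00-1, --101-, -00--1, -0000-, -1-0-1, -1-01-, -11--0, -11-1-, -110--, 0---11, 0-0--1, 00-1-1, 000-0-, 0001--, 1--0--, 11---0
Minterm coverage:
  m0 ⊆ -0000-,000-0-
  m1 ⊆ --00-1,-00--1,-0000-,0-0--1,000-0-
  m3 ⊆ ---011,--00-1,-00--1,0---11,0-0--1
  m4 ⊆ 000-0-,0001--
  m5 ⊆ -00--1,0-0--1,00-1-1,000-0-,0001--
  m6 ⊆ 0001-- [E]
  m7 ⊆ -00--1,0---11,0-0--1,00-1-1,0001--
  m10 ⊆ --101- [E]
  m11 ⊆ ---011,--101-,0---11
  m13 ⊆ 00-1-1 [E]
  m15 ⊆ 0---11,00-1-1
  m17 ⊆ --00-1,-1-0-1,0-0--1
  m18 ⊆ -1-01- [E]
  m19 ⊆ ---011,--00-1,-1-0-1,-1-01-,0---11,0-0--1
  m21 ⊆ 0-0--1 [E]
  m23 ⊆ 0---11,0-0--1
  m24 ⊆ -11--0,-110--
  m25 ⊆ -1-0-1,-110--
  m26 ⊆ --101-,-1-01-,-11--0,-11-1-,-110--
  m27 ⊆ ---011,--101-,-1-0-1,-1-01-,-11-1-,-110--,0---11
  m28 ⊆ -11--0 [E]
  m30 ⊆ -11--0,-11-1-
  m31 ⊆ -11-1-,0---11
  m32 ⊆ -0000-,1--0--
  m33 ⊆ --00-1,-00--1,-0000-,1--0--
  m34 ⊆ 1--0-- [E]
  m35 ⊆ ---011,--00-1,-00--1,1--0--
  m37 ⊆ -00--1 [E]
  m39 ⊆ -00--1 [E]
  m40 ⊆ 1--0-- [E]
  m41 ⊆ 1--0-- [E]
  m42 ⊆ --101-,1--0--
  m43 ⊆ ---011,--101-,1--0--
  m48 ⊆ 1--0--,11---0
  m49 ⊆ --00-1,-1-0-1,1--0--
  m50 ⊆ -1-01-,1--0--,11---0
  m51 ⊆ ---011,--00-1,-1-0-1,-1-01-,1--0--
  m52 ⊆ 11---0 [E]
  m54 ⊆ 11---0 [E]
  m56 ⊆ -11--0,-110--,1--0--,11---0
  m57 ⊆ -1-0-1,-110--,1--0--
  m58 ⊆ --101-,-1-01-,-11--0,-11-1-,-110--,1--0--,11---0
  m59 ⊆ ---011,--101-,-1-0-1,-1-01-,-11-1-,-110--,1--0--
  m60 ⊆ -11--0,11---0
  m62 ⊆ -11--0,-11-1-,11---0
  m63 ⊆ -11-1- [E]
E = {--101-, -00--1, -1-01-, -11--0, -11-1-, 0-0--1, 00-1-1, 0001--, 1--0--, 11---0}

YES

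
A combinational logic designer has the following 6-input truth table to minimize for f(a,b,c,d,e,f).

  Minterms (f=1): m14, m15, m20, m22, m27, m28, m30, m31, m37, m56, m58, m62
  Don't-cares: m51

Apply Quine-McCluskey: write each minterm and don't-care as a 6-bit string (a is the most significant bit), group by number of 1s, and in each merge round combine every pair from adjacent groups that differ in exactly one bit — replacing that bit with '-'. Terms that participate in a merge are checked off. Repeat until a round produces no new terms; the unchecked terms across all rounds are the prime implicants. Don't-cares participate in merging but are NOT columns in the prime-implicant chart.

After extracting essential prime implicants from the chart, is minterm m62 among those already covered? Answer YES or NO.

NO

Round 0: 001110✓ 001111✓ 010100✓ 010110✓ 011011✓ 011100✓ 011110✓ 011111✓ 100101 110011 111000✓ 111010✓ 111110✓
Round 1: -11110 0-1110✓ 0-1111✓ 00111-✓ 01-100✓ 01-110✓ 0101-0✓ 011-11 0111-0✓ 01111-✓ 111-10 1110-0
Round 2: 0-111- 01-1-0
PIs = {-11110, 0-111-, 01-1-0, 011-11, 100101, 110011, 111-10, 1110-0}
Coverage chart:
  m14: 0-111- ←essential
  m15: 0-111- ←essential
  m20: 01-1-0 ←essential
  m22: 01-1-0 ←essential
  m27: 011-11 ←essential
  m28: 01-1-0 ←essential
  m30: -11110,0-111-,01-1-0
  m31: 0-111-,011-11
  m37: 100101 ←essential
  m56: 1110-0 ←essential
  m58: 111-10,1110-0
  m62: -11110,111-10
Essential: 0-111-, 01-1-0, 011-11, 100101, 1110-0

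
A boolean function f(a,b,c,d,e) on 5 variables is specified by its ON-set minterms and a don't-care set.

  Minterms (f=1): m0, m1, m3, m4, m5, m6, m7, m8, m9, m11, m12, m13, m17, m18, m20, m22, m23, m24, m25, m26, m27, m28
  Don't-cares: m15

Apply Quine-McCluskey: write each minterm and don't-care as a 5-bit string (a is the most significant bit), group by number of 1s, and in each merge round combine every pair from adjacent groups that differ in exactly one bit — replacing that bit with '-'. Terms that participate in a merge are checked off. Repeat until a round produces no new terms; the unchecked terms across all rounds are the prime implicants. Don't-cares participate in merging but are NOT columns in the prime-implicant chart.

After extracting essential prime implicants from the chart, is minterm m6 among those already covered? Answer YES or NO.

Round 0: 00000✓ 00001✓ 00011✓ 00100✓ 00101✓ 00110✓ 00111✓ 01000✓ 01001✓ 01011✓ 01100✓ 01101✓ 01111✓ 10001✓ 10010✓ 10100✓ 10110✓ 10111✓ 11000✓ 11001✓ 11010✓ 11011✓ 11100✓
Round 1: -0001✓ -0100✓ -0110✓ -0111✓ -1000✓ -1001✓ -1011✓ -1100✓ 0-000✓ 0-001✓ 0-011✓ 0-100✓ 0-101✓ 0-111✓ 00-00✓ 00-01✓ 00-11✓ 000-1✓ 0000-✓ 001-0✓ 001-1✓ 0010-✓ 0011-✓ 01-00✓ 01-01✓ 01-11✓ 010-1✓ 0100-✓ 011-1✓ 0110-✓ 1-001✓ 1-010 1-100✓ 10-10 101-0✓ 1011-✓ 11-00✓ 110-0✓ 110-1✓ 1100-✓ 1101-✓
Round 2: --001 --100 -01-0 -011- -1-00 -10-1 -100- 0--00✓ 0--01✓ 0--11✓ 0-0-1✓ 0-00-✓ 0-1-1✓ 0-10-✓ 00--1✓ 00-0-✓ 001-- 01--1✓ 01-0-✓ 110--
Round 3: 0---1 0--0-
PIs = {--001, --100, -01-0, -011-, -1-00, -10-1, -100-, 0---1, 0--0-, 001--, 1-010, 10-10, 110--}
Coverage chart:
  m0: 0--0- ←essential
  m1: --001,0---1,0--0-
  m3: 0---1 ←essential
  m4: --100,-01-0,0--0-,001--
  m5: 0---1,0--0-,001--
  m6: -01-0,-011-,001--
  m7: -011-,0---1,001--
  m8: -1-00,-100-,0--0-
  m9: --001,-10-1,-100-,0---1,0--0-
  m11: -10-1,0---1
  m12: --100,-1-00,0--0-
  m13: 0---1,0--0-
  m17: --001 ←essential
  m18: 1-010,10-10
  m20: --100,-01-0
  m22: -01-0,-011-,10-10
  m23: -011- ←essential
  m24: -1-00,-100-,110--
  m25: --001,-10-1,-100-,110--
  m26: 1-010,110--
  m27: -10-1,110--
  m28: --100,-1-00
Essential: --001, -011-, 0---1, 0--0-

YES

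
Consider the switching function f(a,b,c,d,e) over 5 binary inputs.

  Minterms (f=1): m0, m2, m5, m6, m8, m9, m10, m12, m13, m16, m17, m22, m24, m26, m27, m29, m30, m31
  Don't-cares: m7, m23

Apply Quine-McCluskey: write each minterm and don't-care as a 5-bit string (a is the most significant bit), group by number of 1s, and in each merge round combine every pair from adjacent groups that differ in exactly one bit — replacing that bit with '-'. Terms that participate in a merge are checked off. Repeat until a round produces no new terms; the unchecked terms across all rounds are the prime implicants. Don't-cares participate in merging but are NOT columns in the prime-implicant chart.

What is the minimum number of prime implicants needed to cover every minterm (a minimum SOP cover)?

8

Round 0: 00000✓ 00010✓ 00101✓ 00110✓ 00111✓ 01000✓ 01001✓ 01010✓ 01100✓ 01101✓ 10000✓ 10001✓ 10110✓ 10111✓ 11000✓ 11010✓ 11011✓ 11101✓ 11110✓ 11111✓
Round 1: -0000✓ -0110✓ -0111✓ -1000✓ -1010✓ -1101 0-000✓ 0-010✓ 0-101 00-10 000-0✓ 001-1 0011-✓ 01-00✓ 01-01✓ 010-0✓ 0100-✓ 0110-✓ 1-000✓ 1-110✓ 1-111✓ 1000- 1011-✓ 11-10✓ 11-11✓ 110-0✓ 1101-✓ 111-1 1111-✓
Round 2: --000 -011- -10-0 0-0-0 01-0- 1-11- 11-1-
PIs = {--000, -011-, -10-0, -1101, 0-0-0, 0-101, 00-10, 001-1, 01-0-, 1-11-, 1000-, 11-1-, 111-1}
Coverage chart:
  m0: --000,0-0-0
  m2: 0-0-0,00-10
  m5: 0-101,001-1
  m6: -011-,00-10
  m8: --000,-10-0,0-0-0,01-0-
  m9: 01-0- ←essential
  m10: -10-0,0-0-0
  m12: 01-0- ←essential
  m13: -1101,0-101,01-0-
  m16: --000,1000-
  m17: 1000- ←essential
  m22: -011-,1-11-
  m24: --000,-10-0
  m26: -10-0,11-1-
  m27: 11-1- ←essential
  m29: -1101,111-1
  m30: 1-11-,11-1-
  m31: 1-11-,11-1-,111-1
Essential: 01-0-, 1000-, 11-1-
Petrick residual → --000, -011-, -1101, 0-0-0, 0-101
Min cover (8 terms): c'd'e' + b'cd + bcd'e + a'c'e' + a'cd'e + a'bd' + ab'c'd' + abd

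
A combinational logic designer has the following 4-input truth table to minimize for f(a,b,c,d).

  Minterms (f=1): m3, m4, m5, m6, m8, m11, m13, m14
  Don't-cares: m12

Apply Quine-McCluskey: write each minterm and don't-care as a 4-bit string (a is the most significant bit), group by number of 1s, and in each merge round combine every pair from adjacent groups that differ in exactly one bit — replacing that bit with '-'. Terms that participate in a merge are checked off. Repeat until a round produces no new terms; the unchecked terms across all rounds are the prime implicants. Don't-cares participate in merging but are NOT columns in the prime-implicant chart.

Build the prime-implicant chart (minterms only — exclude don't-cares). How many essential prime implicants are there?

4

[col 0] 0011*, 0100*, 0101*, 0110*, 1000*, 1011*, 1100*, 1101*, 1110*
[col 1] -011, -100*, -101*, -110*, 01-0*, 010-*, 1-00, 11-0*, 110-*
[col 2] -1-0, -10-
Prime implicants: -011, -1-0, -10-, 1-00
PI chart (minterm → PIs covering it):
  3 | -011  (sole → essential)
  4 | -1-0,-10-
  5 | -10-  (sole → essential)
  6 | -1-0  (sole → essential)
  8 | 1-00  (sole → essential)
  11 | -011  (sole → essential)
  13 | -10-  (sole → essential)
  14 | -1-0  (sole → essential)
Essential prime implicants: -011, -1-0, -10-, 1-00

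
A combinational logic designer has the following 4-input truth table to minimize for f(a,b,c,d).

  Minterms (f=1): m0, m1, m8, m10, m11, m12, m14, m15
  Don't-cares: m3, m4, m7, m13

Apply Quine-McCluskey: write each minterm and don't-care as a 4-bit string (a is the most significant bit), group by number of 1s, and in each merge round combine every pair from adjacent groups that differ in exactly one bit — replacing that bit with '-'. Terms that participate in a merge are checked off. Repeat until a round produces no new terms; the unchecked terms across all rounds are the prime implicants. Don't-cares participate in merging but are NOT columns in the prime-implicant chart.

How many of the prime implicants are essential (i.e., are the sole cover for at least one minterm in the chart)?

size-2^0 implicants → 0000(✓)  0001(✓)  0011(✓)  0100(✓)  0111(✓)  1000(✓)  1010(✓)  1011(✓)  1100(✓)  1101(✓)  1110(✓)  1111(✓)
size-2^1 implicants → -000(✓)  -011(✓)  -100(✓)  -111(✓)  0-00(✓)  0-11(✓)  00-1  000-  1-00(✓)  1-10(✓)  1-11(✓)  10-0(✓)  101-(✓)  11-0(✓)  11-1(✓)  110-(✓)  111-(✓)
size-2^2 implicants → --00  --11  1--0  1-1-  11--
Unchecked terms (primes): --00, --11, 00-1, 000-, 1--0, 1-1-, 11--
Minterm coverage:
  m0 ⊆ --00,000-
  m1 ⊆ 00-1,000-
  m8 ⊆ --00,1--0
  m10 ⊆ 1--0,1-1-
  m11 ⊆ --11,1-1-
  m12 ⊆ --00,1--0,11--
  m14 ⊆ 1--0,1-1-,11--
  m15 ⊆ --11,1-1-,11--
(no essential prime implicants)

0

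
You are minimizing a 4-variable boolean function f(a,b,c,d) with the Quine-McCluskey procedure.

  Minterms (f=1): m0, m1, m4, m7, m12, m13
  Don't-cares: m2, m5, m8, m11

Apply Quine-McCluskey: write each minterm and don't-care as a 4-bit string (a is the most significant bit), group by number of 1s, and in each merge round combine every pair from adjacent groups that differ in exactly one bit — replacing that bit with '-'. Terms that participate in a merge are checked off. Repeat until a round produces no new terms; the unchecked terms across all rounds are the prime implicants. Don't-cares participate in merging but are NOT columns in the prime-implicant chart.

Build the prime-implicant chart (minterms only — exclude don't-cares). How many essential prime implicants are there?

size-2^0 implicants → 0000(✓)  0001(✓)  0010(✓)  0100(✓)  0101(✓)  0111(✓)  1000(✓)  1011  1100(✓)  1101(✓)
size-2^1 implicants → -000(✓)  -100(✓)  -101(✓)  0-00(✓)  0-01(✓)  00-0  000-(✓)  01-1  010-(✓)  1-00(✓)  110-(✓)
size-2^2 implicants → --00  -10-  0-0-
Unchecked terms (primes): --00, -10-, 0-0-, 00-0, 01-1, 1011
Minterm coverage:
  m0 ⊆ --00,0-0-,00-0
  m1 ⊆ 0-0- [E]
  m4 ⊆ --00,-10-,0-0-
  m7 ⊆ 01-1 [E]
  m12 ⊆ --00,-10-
  m13 ⊆ -10- [E]
E = {-10-, 0-0-, 01-1}

3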